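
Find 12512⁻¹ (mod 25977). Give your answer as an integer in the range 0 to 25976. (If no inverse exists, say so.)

gcd(25977, 12512) by repeated division:
25977 = 2×12512 + 953
12512 = 13×953 + 123
953 = 7×123 + 92
123 = 1×92 + 31
92 = 2×31 + 30
31 = 1×30 + 1
30 = 30×1 + 0
The gcd is 1. Working backward:
1 = 31 − 30
1 = −92 + 3·31
1 = 3·123 − 4·92
1 = −4·953 + 31·123
1 = 31·12512 − 407·953
1 = −407·25977 + 845·12512
So 12512·845 ≡ 1 (mod 25977).

845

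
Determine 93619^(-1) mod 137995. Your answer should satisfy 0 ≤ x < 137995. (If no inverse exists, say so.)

Apply the Euclidean algorithm to 137995 and 93619:
137995 = 1*93619 + 44376
93619 = 2*44376 + 4867
44376 = 9*4867 + 573
4867 = 8*573 + 283
573 = 2*283 + 7
283 = 40*7 + 3
7 = 2*3 + 1
3 = 3*1 + 0
The gcd is 1. Working backward:
1 = 7 − 2·3
1 = −2·283 + 81·7
1 = 81·573 − 164·283
1 = −164·4867 + 1393·573
1 = 1393·44376 − 12701·4867
1 = −12701·93619 + 26795·44376
1 = 26795·137995 − 39496·93619
So 93619·(-39496) ≡ 1 (mod 137995), and -39496 ≡ 98499 (mod 137995).

98499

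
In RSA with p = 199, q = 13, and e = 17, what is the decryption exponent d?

φ(n) = (p−1)(q−1) = 198·12 = 2376.
Need d with 17·d ≡ 1 (mod 2376). Apply the extended Euclidean algorithm:
2376 = 139*17 + 13
17 = 1*13 + 4
13 = 3*4 + 1
4 = 4*1 + 0
Back-substitute:
1 = 13 − 3·4
1 = −3·17 + 4·13
1 = 4·2376 − 559·17
So 17·(-559) ≡ 1 (mod 2376), hence d ≡ -559 ≡ 1817 (mod 2376).

1817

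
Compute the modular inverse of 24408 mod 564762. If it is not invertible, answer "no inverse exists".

no inverse exists

Euclidean algorithm on 564762, 24408:
564762 = 23·24408 + 3378
24408 = 7·3378 + 762
3378 = 4·762 + 330
762 = 2·330 + 102
330 = 3·102 + 24
102 = 4·24 + 6
24 = 4·6 + 0
The gcd is 6, not 1, hence no inverse exists.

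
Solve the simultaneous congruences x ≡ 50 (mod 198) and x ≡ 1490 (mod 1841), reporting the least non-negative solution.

67766

Write x = 50 + 198·k. Then 198·k ≡ 1490 − 50 ≡ 1440 (mod 1841).
Need 198⁻¹ mod 1841. Extended Euclid on (1841, 198):
1841 = 9·198 + 59
198 = 3·59 + 21
59 = 2·21 + 17
21 = 1·17 + 4
17 = 4·4 + 1
4 = 4·1 + 0
Back-substitute:
1 = 17 − 4·4
1 = −4·21 + 5·17
1 = 5·59 − 14·21
1 = −14·198 + 47·59
1 = 47·1841 − 437·198
198⁻¹ ≡ 1404 (mod 1841), so k ≡ 1404·1440 ≡ 342 (mod 1841).
x = 50 + 198·342 = 67766.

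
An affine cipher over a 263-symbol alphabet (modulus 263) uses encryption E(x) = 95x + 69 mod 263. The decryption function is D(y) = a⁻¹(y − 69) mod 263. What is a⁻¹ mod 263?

gcd(263, 95) by repeated division:
263 = 2·95 + 73
95 = 1·73 + 22
73 = 3·22 + 7
22 = 3·7 + 1
7 = 7·1 + 0
gcd = 1, so the inverse exists. Back-substitute:
1 = 22 − 3·7
1 = −3·73 + 10·22
1 = 10·95 − 13·73
1 = −13·263 + 36·95
So 95·36 ≡ 1 (mod 263).

36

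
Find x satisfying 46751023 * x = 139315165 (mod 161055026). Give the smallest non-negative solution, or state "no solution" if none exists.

13035639

First find gcd(46751023, 161055026):
161055026 = 3*46751023 + 20801957
46751023 = 2*20801957 + 5147109
20801957 = 4*5147109 + 213521
5147109 = 24*213521 + 22605
213521 = 9*22605 + 10076
22605 = 2*10076 + 2453
10076 = 4*2453 + 264
2453 = 9*264 + 77
264 = 3*77 + 33
77 = 2*33 + 11
33 = 3*11 + 0
gcd = 11 and 11 | 139315165, so solutions exist. Divide through by 11: 4250093x ≡ 12665015 (mod 14641366).
Now find 4250093⁻¹ mod 14641366:
14641366 = 3*4250093 + 1891087
4250093 = 2*1891087 + 467919
1891087 = 4*467919 + 19411
467919 = 24*19411 + 2055
19411 = 9*2055 + 916
2055 = 2*916 + 223
916 = 4*223 + 24
223 = 9*24 + 7
24 = 3*7 + 3
7 = 2*3 + 1
3 = 3*1 + 0
Back-substitute:
1 = 7 − 2·3
1 = −2·24 + 7·7
1 = 7·223 − 65·24
1 = −65·916 + 267·223
1 = 267·2055 − 599·916
1 = −599·19411 + 5658·2055
1 = 5658·467919 − 136391·19411
1 = −136391·1891087 + 551222·467919
1 = 551222·4250093 − 1238835·1891087
1 = −1238835·14641366 + 4267727·4250093
So 4250093⁻¹ ≡ 4267727 (mod 14641366).
Then x ≡ 4267727·12665015 ≡ 13035639 (mod 14641366); the smallest non-negative solution is x = 13035639.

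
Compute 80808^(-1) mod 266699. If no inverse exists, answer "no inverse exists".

gcd(266699, 80808) by repeated division:
266699 = 3×80808 + 24275
80808 = 3×24275 + 7983
24275 = 3×7983 + 326
7983 = 24×326 + 159
326 = 2×159 + 8
159 = 19×8 + 7
8 = 1×7 + 1
7 = 7×1 + 0
gcd = 1, so the inverse exists. Back-substitute:
1 = 8 − 7
1 = −159 + 20·8
1 = 20·326 − 41·159
1 = −41·7983 + 1004·326
1 = 1004·24275 − 3053·7983
1 = −3053·80808 + 10163·24275
1 = 10163·266699 − 33542·80808
So 80808·(-33542) ≡ 1 (mod 266699), and -33542 ≡ 233157 (mod 266699).

233157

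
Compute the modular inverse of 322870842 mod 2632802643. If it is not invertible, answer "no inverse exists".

no inverse exists

Compute gcd(322870842, 2632802643):
2632802643 = 8×322870842 + 49835907
322870842 = 6×49835907 + 23855400
49835907 = 2×23855400 + 2125107
23855400 = 11×2125107 + 479223
2125107 = 4×479223 + 208215
479223 = 2×208215 + 62793
208215 = 3×62793 + 19836
62793 = 3×19836 + 3285
19836 = 6×3285 + 126
3285 = 26×126 + 9
126 = 14×9 + 0
Since gcd = 9 > 1, 322870842 is not a unit mod 2632802643.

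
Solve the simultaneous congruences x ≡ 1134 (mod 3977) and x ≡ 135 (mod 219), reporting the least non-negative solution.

Write x = 1134 + 3977·k. Then 3977·k ≡ 135 − 1134 ≡ 96 (mod 219).
Need 3977⁻¹ mod 219. Extended Euclid on (219, 35):
219 = 6*35 + 9
35 = 3*9 + 8
9 = 1*8 + 1
8 = 8*1 + 0
Back-substitute:
1 = 9 − 8
1 = −35 + 4·9
1 = 4·219 − 25·35
3977⁻¹ ≡ 194 (mod 219), so k ≡ 194·96 ≡ 9 (mod 219).
x = 1134 + 3977·9 = 36927.

36927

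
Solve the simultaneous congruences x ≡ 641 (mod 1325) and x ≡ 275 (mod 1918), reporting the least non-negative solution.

1269991

Write x = 641 + 1325·k. Then 1325·k ≡ 275 − 641 ≡ 1552 (mod 1918).
Need 1325⁻¹ mod 1918. Extended Euclid on (1918, 1325):
1918 = 1×1325 + 593
1325 = 2×593 + 139
593 = 4×139 + 37
139 = 3×37 + 28
37 = 1×28 + 9
28 = 3×9 + 1
9 = 9×1 + 0
Back-substitute:
1 = 28 − 3·9
1 = −3·37 + 4·28
1 = 4·139 − 15·37
1 = −15·593 + 64·139
1 = 64·1325 − 143·593
1 = −143·1918 + 207·1325
1325⁻¹ ≡ 207 (mod 1918), so k ≡ 207·1552 ≡ 958 (mod 1918).
x = 641 + 1325·958 = 1269991.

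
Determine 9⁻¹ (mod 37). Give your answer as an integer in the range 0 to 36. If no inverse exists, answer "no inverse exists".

Apply the Euclidean algorithm to 37 and 9:
37 = 4×9 + 1
9 = 9×1 + 0
Since gcd(9, 37) = 1, back-substitute to write 1 as a combination:
1 = 37 − 4·9
Thus 9·(-4) ≡ 1 (mod 37); reducing, -4 mod 37 = 33.

33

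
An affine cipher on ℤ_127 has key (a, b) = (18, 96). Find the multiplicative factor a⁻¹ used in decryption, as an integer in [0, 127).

120

gcd(127, 18) by repeated division:
127 = 7×18 + 1
18 = 18×1 + 0
The gcd is 1. Working backward:
1 = 127 − 7·18
Thus 18·(-7) ≡ 1 (mod 127); reducing, -7 mod 127 = 120.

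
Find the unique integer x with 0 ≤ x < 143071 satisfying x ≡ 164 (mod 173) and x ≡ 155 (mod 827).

Write x = 164 + 173·k. Then 173·k ≡ 155 − 164 ≡ 818 (mod 827).
Need 173⁻¹ mod 827. Extended Euclid on (827, 173):
827 = 4*173 + 135
173 = 1*135 + 38
135 = 3*38 + 21
38 = 1*21 + 17
21 = 1*17 + 4
17 = 4*4 + 1
4 = 4*1 + 0
Back-substitute:
1 = 17 − 4·4
1 = −4·21 + 5·17
1 = 5·38 − 9·21
1 = −9·135 + 32·38
1 = 32·173 − 41·135
1 = −41·827 + 196·173
173⁻¹ ≡ 196 (mod 827), so k ≡ 196·818 ≡ 717 (mod 827).
x = 164 + 173·717 = 124205.

124205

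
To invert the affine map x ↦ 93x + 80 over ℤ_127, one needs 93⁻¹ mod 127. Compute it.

Run Euclid on (127, 93):
127 = 1·93 + 34
93 = 2·34 + 25
34 = 1·25 + 9
25 = 2·9 + 7
9 = 1·7 + 2
7 = 3·2 + 1
2 = 2·1 + 0
gcd = 1, so the inverse exists. Back-substitute:
1 = 7 − 3·2
1 = −3·9 + 4·7
1 = 4·25 − 11·9
1 = −11·34 + 15·25
1 = 15·93 − 41·34
1 = −41·127 + 56·93
So 93·56 ≡ 1 (mod 127).

56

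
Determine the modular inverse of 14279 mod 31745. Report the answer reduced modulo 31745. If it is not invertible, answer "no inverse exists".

30729

Apply the Euclidean algorithm to 31745 and 14279:
31745 = 2×14279 + 3187
14279 = 4×3187 + 1531
3187 = 2×1531 + 125
1531 = 12×125 + 31
125 = 4×31 + 1
31 = 31×1 + 0
The gcd is 1. Working backward:
1 = 125 − 4·31
1 = −4·1531 + 49·125
1 = 49·3187 − 102·1531
1 = −102·14279 + 457·3187
1 = 457·31745 − 1016·14279
Thus 14279·(-1016) ≡ 1 (mod 31745); reducing, -1016 mod 31745 = 30729.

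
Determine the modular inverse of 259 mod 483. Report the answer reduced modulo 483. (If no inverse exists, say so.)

no inverse exists

Euclidean algorithm on 483, 259:
483 = 1×259 + 224
259 = 1×224 + 35
224 = 6×35 + 14
35 = 2×14 + 7
14 = 2×7 + 0
Since gcd = 7 > 1, 259 is not a unit mod 483.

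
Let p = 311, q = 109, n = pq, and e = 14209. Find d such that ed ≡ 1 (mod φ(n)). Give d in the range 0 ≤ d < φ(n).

4729

φ(n) = (p−1)(q−1) = 310·108 = 33480.
Need d with 14209·d ≡ 1 (mod 33480). Apply the extended Euclidean algorithm:
33480 = 2·14209 + 5062
14209 = 2·5062 + 4085
5062 = 1·4085 + 977
4085 = 4·977 + 177
977 = 5·177 + 92
177 = 1·92 + 85
92 = 1·85 + 7
85 = 12·7 + 1
7 = 7·1 + 0
Back-substitute:
1 = 85 − 12·7
1 = −12·92 + 13·85
1 = 13·177 − 25·92
1 = −25·977 + 138·177
1 = 138·4085 − 577·977
1 = −577·5062 + 715·4085
1 = 715·14209 − 2007·5062
1 = −2007·33480 + 4729·14209
So 14209·4729 ≡ 1 (mod 33480), hence d = 4729.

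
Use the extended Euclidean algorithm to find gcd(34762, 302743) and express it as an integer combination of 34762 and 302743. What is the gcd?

Repeated division:
302743 = 8*34762 + 24647
34762 = 1*24647 + 10115
24647 = 2*10115 + 4417
10115 = 2*4417 + 1281
4417 = 3*1281 + 574
1281 = 2*574 + 133
574 = 4*133 + 42
133 = 3*42 + 7
42 = 6*7 + 0
gcd(34762, 302743) = 7.
Express as a combination:
7 = 133 − 3·42
7 = −3·574 + 13·133
7 = 13·1281 − 29·574
7 = −29·4417 + 100·1281
7 = 100·10115 − 229·4417
7 = −229·24647 + 558·10115
7 = 558·34762 − 787·24647
7 = −787·302743 + 6854·34762
So 7 = (-787)·302743 + (6854)·34762.

7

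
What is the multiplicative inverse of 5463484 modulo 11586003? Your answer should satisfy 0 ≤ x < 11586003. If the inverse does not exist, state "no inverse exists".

no inverse exists

Compute gcd(5463484, 11586003):
11586003 = 2×5463484 + 659035
5463484 = 8×659035 + 191204
659035 = 3×191204 + 85423
191204 = 2×85423 + 20358
85423 = 4×20358 + 3991
20358 = 5×3991 + 403
3991 = 9×403 + 364
403 = 1×364 + 39
364 = 9×39 + 13
39 = 3×13 + 0
Since gcd = 13 > 1, 5463484 is not a unit mod 11586003.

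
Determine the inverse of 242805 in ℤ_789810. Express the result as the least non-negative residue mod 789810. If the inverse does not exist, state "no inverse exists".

Euclidean algorithm on 789810, 242805:
789810 = 3*242805 + 61395
242805 = 3*61395 + 58620
61395 = 1*58620 + 2775
58620 = 21*2775 + 345
2775 = 8*345 + 15
345 = 23*15 + 0
Since gcd = 15 > 1, 242805 is not a unit mod 789810.

no inverse exists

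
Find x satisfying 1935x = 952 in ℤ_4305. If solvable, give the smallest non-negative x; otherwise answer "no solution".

no solution

gcd(1935, 4305):
4305 = 2*1935 + 435
1935 = 4*435 + 195
435 = 2*195 + 45
195 = 4*45 + 15
45 = 3*15 + 0
gcd = 15, but 15 ∤ 952, so the congruence has no solution.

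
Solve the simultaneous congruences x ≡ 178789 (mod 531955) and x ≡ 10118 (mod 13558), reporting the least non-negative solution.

2282797694

Write x = 178789 + 531955·k. Then 531955·k ≡ 10118 − 178789 ≡ 7583 (mod 13558).
Need 531955⁻¹ mod 13558. Extended Euclid on (13558, 3193):
13558 = 4·3193 + 786
3193 = 4·786 + 49
786 = 16·49 + 2
49 = 24·2 + 1
2 = 2·1 + 0
Back-substitute:
1 = 49 − 24·2
1 = −24·786 + 385·49
1 = 385·3193 − 1564·786
1 = −1564·13558 + 6641·3193
531955⁻¹ ≡ 6641 (mod 13558), so k ≡ 6641·7583 ≡ 4291 (mod 13558).
x = 178789 + 531955·4291 = 2282797694.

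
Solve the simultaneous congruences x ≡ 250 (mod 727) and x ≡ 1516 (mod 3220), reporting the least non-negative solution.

2194336

Write x = 250 + 727·k. Then 727·k ≡ 1516 − 250 ≡ 1266 (mod 3220).
Need 727⁻¹ mod 3220. Extended Euclid on (3220, 727):
3220 = 4*727 + 312
727 = 2*312 + 103
312 = 3*103 + 3
103 = 34*3 + 1
3 = 3*1 + 0
Back-substitute:
1 = 103 − 34·3
1 = −34·312 + 103·103
1 = 103·727 − 240·312
1 = −240·3220 + 1063·727
727⁻¹ ≡ 1063 (mod 3220), so k ≡ 1063·1266 ≡ 3018 (mod 3220).
x = 250 + 727·3018 = 2194336.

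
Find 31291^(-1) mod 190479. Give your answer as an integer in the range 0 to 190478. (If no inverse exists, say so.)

Extended Euclidean algorithm:
190479 = 6*31291 + 2733
31291 = 11*2733 + 1228
2733 = 2*1228 + 277
1228 = 4*277 + 120
277 = 2*120 + 37
120 = 3*37 + 9
37 = 4*9 + 1
9 = 9*1 + 0
Since gcd(31291, 190479) = 1, back-substitute to write 1 as a combination:
1 = 37 − 4·9
1 = −4·120 + 13·37
1 = 13·277 − 30·120
1 = −30·1228 + 133·277
1 = 133·2733 − 296·1228
1 = −296·31291 + 3389·2733
1 = 3389·190479 − 20630·31291
Thus 31291·(-20630) ≡ 1 (mod 190479); reducing, -20630 mod 190479 = 169849.

169849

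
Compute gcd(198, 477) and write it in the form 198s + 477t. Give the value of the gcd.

Apply Euclid's algorithm to 477 and 198:
477 = 2·198 + 81
198 = 2·81 + 36
81 = 2·36 + 9
36 = 4·9 + 0
gcd(198, 477) = 9.
Back-substituting:
9 = 81 − 2·36
9 = −2·198 + 5·81
9 = 5·477 − 12·198
So 9 = (5)·477 + (-12)·198.

9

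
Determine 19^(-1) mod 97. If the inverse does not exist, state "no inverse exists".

46

Run Euclid on (97, 19):
97 = 5×19 + 2
19 = 9×2 + 1
2 = 2×1 + 0
gcd = 1, so the inverse exists. Back-substitute:
1 = 19 − 9·2
1 = −9·97 + 46·19
So 19·46 ≡ 1 (mod 97).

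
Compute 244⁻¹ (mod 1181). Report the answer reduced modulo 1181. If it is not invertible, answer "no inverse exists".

Run Euclid on (1181, 244):
1181 = 4×244 + 205
244 = 1×205 + 39
205 = 5×39 + 10
39 = 3×10 + 9
10 = 1×9 + 1
9 = 9×1 + 0
gcd = 1, so the inverse exists. Back-substitute:
1 = 10 − 9
1 = −39 + 4·10
1 = 4·205 − 21·39
1 = −21·244 + 25·205
1 = 25·1181 − 121·244
Hence 244⁻¹ ≡ -121 ≡ 1060 (mod 1181).

1060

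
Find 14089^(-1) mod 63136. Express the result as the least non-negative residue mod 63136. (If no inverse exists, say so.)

7161

Apply the Euclidean algorithm to 63136 and 14089:
63136 = 4·14089 + 6780
14089 = 2·6780 + 529
6780 = 12·529 + 432
529 = 1·432 + 97
432 = 4·97 + 44
97 = 2·44 + 9
44 = 4·9 + 8
9 = 1·8 + 1
8 = 8·1 + 0
Since gcd(14089, 63136) = 1, back-substitute to write 1 as a combination:
1 = 9 − 8
1 = −44 + 5·9
1 = 5·97 − 11·44
1 = −11·432 + 49·97
1 = 49·529 − 60·432
1 = −60·6780 + 769·529
1 = 769·14089 − 1598·6780
1 = −1598·63136 + 7161·14089
So 14089·7161 ≡ 1 (mod 63136).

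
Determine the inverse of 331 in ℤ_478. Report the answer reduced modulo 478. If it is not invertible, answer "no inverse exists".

13

Apply the Euclidean algorithm to 478 and 331:
478 = 1*331 + 147
331 = 2*147 + 37
147 = 3*37 + 36
37 = 1*36 + 1
36 = 36*1 + 0
The gcd is 1. Working backward:
1 = 37 − 36
1 = −147 + 4·37
1 = 4·331 − 9·147
1 = −9·478 + 13·331
So 331·13 ≡ 1 (mod 478).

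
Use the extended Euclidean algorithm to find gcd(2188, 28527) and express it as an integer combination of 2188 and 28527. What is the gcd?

1

Euclidean algorithm:
28527 = 13×2188 + 83
2188 = 26×83 + 30
83 = 2×30 + 23
30 = 1×23 + 7
23 = 3×7 + 2
7 = 3×2 + 1
2 = 2×1 + 0
gcd(2188, 28527) = 1.
Express as a combination:
1 = 7 − 3·2
1 = −3·23 + 10·7
1 = 10·30 − 13·23
1 = −13·83 + 36·30
1 = 36·2188 − 949·83
1 = −949·28527 + 12373·2188
So 1 = (-949)·28527 + (12373)·2188.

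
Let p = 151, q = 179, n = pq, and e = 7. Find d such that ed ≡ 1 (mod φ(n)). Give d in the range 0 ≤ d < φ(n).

φ(n) = (p−1)(q−1) = 150·178 = 26700.
Need d with 7·d ≡ 1 (mod 26700). Apply the extended Euclidean algorithm:
26700 = 3814×7 + 2
7 = 3×2 + 1
2 = 2×1 + 0
Back-substitute:
1 = 7 − 3·2
1 = −3·26700 + 11443·7
So 7·11443 ≡ 1 (mod 26700), hence d = 11443.

11443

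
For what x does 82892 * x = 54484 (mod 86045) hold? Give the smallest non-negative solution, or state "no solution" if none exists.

4622

First find gcd(82892, 86045):
86045 = 1·82892 + 3153
82892 = 26·3153 + 914
3153 = 3·914 + 411
914 = 2·411 + 92
411 = 4·92 + 43
92 = 2·43 + 6
43 = 7·6 + 1
6 = 6·1 + 0
gcd = 1, so a unique solution mod 86045 exists.
Back-substitute for the Bézout coefficients:
1 = 43 − 7·6
1 = −7·92 + 15·43
1 = 15·411 − 67·92
1 = −67·914 + 149·411
1 = 149·3153 − 514·914
1 = −514·82892 + 13513·3153
1 = 13513·86045 − 14027·82892
So 82892·(-14027) ≡ 1 (mod 86045), giving 82892⁻¹ ≡ 72018.
x ≡ 82892⁻¹·54484 ≡ 72018·54484 ≡ 4622 (mod 86045).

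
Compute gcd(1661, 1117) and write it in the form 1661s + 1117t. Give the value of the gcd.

Repeated division:
1661 = 1*1117 + 544
1117 = 2*544 + 29
544 = 18*29 + 22
29 = 1*22 + 7
22 = 3*7 + 1
7 = 7*1 + 0
gcd(1661, 1117) = 1.
Express as a combination:
1 = 22 − 3·7
1 = −3·29 + 4·22
1 = 4·544 − 75·29
1 = −75·1117 + 154·544
1 = 154·1661 − 229·1117
So 1 = (154)·1661 + (-229)·1117.

1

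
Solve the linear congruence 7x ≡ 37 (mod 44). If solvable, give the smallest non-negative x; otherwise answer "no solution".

First find gcd(7, 44):
44 = 6*7 + 2
7 = 3*2 + 1
2 = 2*1 + 0
gcd = 1, so a unique solution mod 44 exists.
Back-substitute for the Bézout coefficients:
1 = 7 − 3·2
1 = −3·44 + 19·7
So 7·(19) ≡ 1 (mod 44), giving 7⁻¹ ≡ 19.
x ≡ 7⁻¹·37 ≡ 19·37 ≡ 43 (mod 44).

43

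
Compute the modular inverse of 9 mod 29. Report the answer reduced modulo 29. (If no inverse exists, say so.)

Extended Euclidean algorithm:
29 = 3×9 + 2
9 = 4×2 + 1
2 = 2×1 + 0
The gcd is 1. Working backward:
1 = 9 − 4·2
1 = −4·29 + 13·9
So 9·13 ≡ 1 (mod 29).

13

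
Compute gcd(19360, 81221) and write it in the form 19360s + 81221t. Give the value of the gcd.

Repeated division:
81221 = 4*19360 + 3781
19360 = 5*3781 + 455
3781 = 8*455 + 141
455 = 3*141 + 32
141 = 4*32 + 13
32 = 2*13 + 6
13 = 2*6 + 1
6 = 6*1 + 0
gcd(19360, 81221) = 1.
Express as a combination:
1 = 13 − 2·6
1 = −2·32 + 5·13
1 = 5·141 − 22·32
1 = −22·455 + 71·141
1 = 71·3781 − 590·455
1 = −590·19360 + 3021·3781
1 = 3021·81221 − 12674·19360
So 1 = (3021)·81221 + (-12674)·19360.

1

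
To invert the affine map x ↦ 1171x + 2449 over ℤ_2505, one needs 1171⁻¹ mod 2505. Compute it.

Run Euclid on (2505, 1171):
2505 = 2·1171 + 163
1171 = 7·163 + 30
163 = 5·30 + 13
30 = 2·13 + 4
13 = 3·4 + 1
4 = 4·1 + 0
Since gcd(1171, 2505) = 1, back-substitute to write 1 as a combination:
1 = 13 − 3·4
1 = −3·30 + 7·13
1 = 7·163 − 38·30
1 = −38·1171 + 273·163
1 = 273·2505 − 584·1171
Hence 1171⁻¹ ≡ -584 ≡ 1921 (mod 2505).

1921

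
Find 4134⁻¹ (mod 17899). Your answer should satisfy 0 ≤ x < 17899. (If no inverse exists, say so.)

Run Euclid on (17899, 4134):
17899 = 4×4134 + 1363
4134 = 3×1363 + 45
1363 = 30×45 + 13
45 = 3×13 + 6
13 = 2×6 + 1
6 = 6×1 + 0
The gcd is 1. Working backward:
1 = 13 − 2·6
1 = −2·45 + 7·13
1 = 7·1363 − 212·45
1 = −212·4134 + 643·1363
1 = 643·17899 − 2784·4134
So 4134·(-2784) ≡ 1 (mod 17899), and -2784 ≡ 15115 (mod 17899).

15115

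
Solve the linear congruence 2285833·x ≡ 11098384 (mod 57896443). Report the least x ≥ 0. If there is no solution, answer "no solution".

First find gcd(2285833, 57896443):
57896443 = 25·2285833 + 750618
2285833 = 3·750618 + 33979
750618 = 22·33979 + 3080
33979 = 11·3080 + 99
3080 = 31·99 + 11
99 = 9·11 + 0
gcd = 11 and 11 | 11098384, so solutions exist. Divide through by 11: 207803x ≡ 1008944 (mod 5263313).
Now find 207803⁻¹ mod 5263313:
5263313 = 25×207803 + 68238
207803 = 3×68238 + 3089
68238 = 22×3089 + 280
3089 = 11×280 + 9
280 = 31×9 + 1
9 = 9×1 + 0
Back-substitute:
1 = 280 − 31·9
1 = −31·3089 + 342·280
1 = 342·68238 − 7555·3089
1 = −7555·207803 + 23007·68238
1 = 23007·5263313 − 582730·207803
So 207803·(-582730) ≡ 1 (mod 5263313), i.e. 207803⁻¹ ≡ 4680583.
Then x ≡ 4680583·1008944 ≡ 1704858 (mod 5263313); the smallest non-negative solution is x = 1704858.

1704858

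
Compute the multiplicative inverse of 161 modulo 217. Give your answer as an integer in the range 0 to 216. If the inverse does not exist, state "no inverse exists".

Euclidean algorithm on 217, 161:
217 = 1·161 + 56
161 = 2·56 + 49
56 = 1·49 + 7
49 = 7·7 + 0
gcd(161, 217) = 7 ≠ 1, so 161 has no multiplicative inverse modulo 217.

no inverse exists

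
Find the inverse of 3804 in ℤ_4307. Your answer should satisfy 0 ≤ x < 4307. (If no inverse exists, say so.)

137

gcd(4307, 3804) by repeated division:
4307 = 1·3804 + 503
3804 = 7·503 + 283
503 = 1·283 + 220
283 = 1·220 + 63
220 = 3·63 + 31
63 = 2·31 + 1
31 = 31·1 + 0
gcd = 1, so the inverse exists. Back-substitute:
1 = 63 − 2·31
1 = −2·220 + 7·63
1 = 7·283 − 9·220
1 = −9·503 + 16·283
1 = 16·3804 − 121·503
1 = −121·4307 + 137·3804
So 3804·137 ≡ 1 (mod 4307).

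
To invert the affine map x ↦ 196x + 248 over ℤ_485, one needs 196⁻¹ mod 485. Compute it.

Extended Euclidean algorithm:
485 = 2*196 + 93
196 = 2*93 + 10
93 = 9*10 + 3
10 = 3*3 + 1
3 = 3*1 + 0
The gcd is 1. Working backward:
1 = 10 − 3·3
1 = −3·93 + 28·10
1 = 28·196 − 59·93
1 = −59·485 + 146·196
So 196·146 ≡ 1 (mod 485).

146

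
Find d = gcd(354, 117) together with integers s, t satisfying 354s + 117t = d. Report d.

3

Apply Euclid's algorithm to 354 and 117:
354 = 3·117 + 3
117 = 39·3 + 0
gcd(354, 117) = 3.
Back-substituting:
3 = 354 − 3·117
So 3 = (1)·354 + (-3)·117.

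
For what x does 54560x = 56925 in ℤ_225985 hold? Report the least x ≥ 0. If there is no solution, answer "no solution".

4785

First find gcd(54560, 225985):
225985 = 4×54560 + 7745
54560 = 7×7745 + 345
7745 = 22×345 + 155
345 = 2×155 + 35
155 = 4×35 + 15
35 = 2×15 + 5
15 = 3×5 + 0
gcd = 5 and 5 | 56925, so solutions exist. Divide through by 5: 10912x ≡ 11385 (mod 45197).
Now find 10912⁻¹ mod 45197:
45197 = 4×10912 + 1549
10912 = 7×1549 + 69
1549 = 22×69 + 31
69 = 2×31 + 7
31 = 4×7 + 3
7 = 2×3 + 1
3 = 3×1 + 0
Back-substitute:
1 = 7 − 2·3
1 = −2·31 + 9·7
1 = 9·69 − 20·31
1 = −20·1549 + 449·69
1 = 449·10912 − 3163·1549
1 = −3163·45197 + 13101·10912
So 10912⁻¹ ≡ 13101 (mod 45197).
Then x ≡ 13101·11385 ≡ 4785 (mod 45197); the smallest non-negative solution is x = 4785.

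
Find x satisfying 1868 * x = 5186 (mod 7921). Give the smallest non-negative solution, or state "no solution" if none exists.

5405

First find gcd(1868, 7921):
7921 = 4*1868 + 449
1868 = 4*449 + 72
449 = 6*72 + 17
72 = 4*17 + 4
17 = 4*4 + 1
4 = 4*1 + 0
gcd = 1, so a unique solution mod 7921 exists.
Back-substitute for the Bézout coefficients:
1 = 17 − 4·4
1 = −4·72 + 17·17
1 = 17·449 − 106·72
1 = −106·1868 + 441·449
1 = 441·7921 − 1870·1868
So 1868·(-1870) ≡ 1 (mod 7921), giving 1868⁻¹ ≡ 6051.
x ≡ 1868⁻¹·5186 ≡ 6051·5186 ≡ 5405 (mod 7921).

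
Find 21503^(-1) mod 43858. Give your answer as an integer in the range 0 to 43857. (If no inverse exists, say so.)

29599

Extended Euclidean algorithm:
43858 = 2*21503 + 852
21503 = 25*852 + 203
852 = 4*203 + 40
203 = 5*40 + 3
40 = 13*3 + 1
3 = 3*1 + 0
gcd = 1, so the inverse exists. Back-substitute:
1 = 40 − 13·3
1 = −13·203 + 66·40
1 = 66·852 − 277·203
1 = −277·21503 + 6991·852
1 = 6991·43858 − 14259·21503
Thus 21503·(-14259) ≡ 1 (mod 43858); reducing, -14259 mod 43858 = 29599.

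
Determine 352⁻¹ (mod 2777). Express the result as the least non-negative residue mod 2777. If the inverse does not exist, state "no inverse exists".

2706

gcd(2777, 352) by repeated division:
2777 = 7×352 + 313
352 = 1×313 + 39
313 = 8×39 + 1
39 = 39×1 + 0
Since gcd(352, 2777) = 1, back-substitute to write 1 as a combination:
1 = 313 − 8·39
1 = −8·352 + 9·313
1 = 9·2777 − 71·352
Thus 352·(-71) ≡ 1 (mod 2777); reducing, -71 mod 2777 = 2706.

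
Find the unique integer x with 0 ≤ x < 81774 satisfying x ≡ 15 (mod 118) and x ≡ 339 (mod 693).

Write x = 15 + 118·k. Then 118·k ≡ 339 − 15 ≡ 324 (mod 693).
Need 118⁻¹ mod 693. Extended Euclid on (693, 118):
693 = 5×118 + 103
118 = 1×103 + 15
103 = 6×15 + 13
15 = 1×13 + 2
13 = 6×2 + 1
2 = 2×1 + 0
Back-substitute:
1 = 13 − 6·2
1 = −6·15 + 7·13
1 = 7·103 − 48·15
1 = −48·118 + 55·103
1 = 55·693 − 323·118
118⁻¹ ≡ 370 (mod 693), so k ≡ 370·324 ≡ 684 (mod 693).
x = 15 + 118·684 = 80727.

80727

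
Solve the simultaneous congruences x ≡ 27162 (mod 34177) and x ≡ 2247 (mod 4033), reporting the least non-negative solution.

Write x = 27162 + 34177·k. Then 34177·k ≡ 2247 − 27162 ≡ 3316 (mod 4033).
Need 34177⁻¹ mod 4033. Extended Euclid on (4033, 1913):
4033 = 2*1913 + 207
1913 = 9*207 + 50
207 = 4*50 + 7
50 = 7*7 + 1
7 = 7*1 + 0
Back-substitute:
1 = 50 − 7·7
1 = −7·207 + 29·50
1 = 29·1913 − 268·207
1 = −268·4033 + 565·1913
34177⁻¹ ≡ 565 (mod 4033), so k ≡ 565·3316 ≡ 2228 (mod 4033).
x = 27162 + 34177·2228 = 76173518.

76173518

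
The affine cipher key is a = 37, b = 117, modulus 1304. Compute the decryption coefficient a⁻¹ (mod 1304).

gcd(1304, 37) by repeated division:
1304 = 35*37 + 9
37 = 4*9 + 1
9 = 9*1 + 0
Since gcd(37, 1304) = 1, back-substitute to write 1 as a combination:
1 = 37 − 4·9
1 = −4·1304 + 141·37
So 37·141 ≡ 1 (mod 1304).

141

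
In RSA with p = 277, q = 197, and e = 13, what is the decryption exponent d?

φ(n) = (p−1)(q−1) = 276·196 = 54096.
Need d with 13·d ≡ 1 (mod 54096). Apply the extended Euclidean algorithm:
54096 = 4161·13 + 3
13 = 4·3 + 1
3 = 3·1 + 0
Back-substitute:
1 = 13 − 4·3
1 = −4·54096 + 16645·13
So 13·16645 ≡ 1 (mod 54096), hence d = 16645.

16645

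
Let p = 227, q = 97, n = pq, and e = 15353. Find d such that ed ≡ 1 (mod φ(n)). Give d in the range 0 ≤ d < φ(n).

φ(n) = (p−1)(q−1) = 226·96 = 21696.
Need d with 15353·d ≡ 1 (mod 21696). Apply the extended Euclidean algorithm:
21696 = 1×15353 + 6343
15353 = 2×6343 + 2667
6343 = 2×2667 + 1009
2667 = 2×1009 + 649
1009 = 1×649 + 360
649 = 1×360 + 289
360 = 1×289 + 71
289 = 4×71 + 5
71 = 14×5 + 1
5 = 5×1 + 0
Back-substitute:
1 = 71 − 14·5
1 = −14·289 + 57·71
1 = 57·360 − 71·289
1 = −71·649 + 128·360
1 = 128·1009 − 199·649
1 = −199·2667 + 526·1009
1 = 526·6343 − 1251·2667
1 = −1251·15353 + 3028·6343
1 = 3028·21696 − 4279·15353
So 15353·(-4279) ≡ 1 (mod 21696), hence d ≡ -4279 ≡ 17417 (mod 21696).

17417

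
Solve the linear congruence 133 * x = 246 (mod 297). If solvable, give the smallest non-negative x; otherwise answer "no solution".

147

First find gcd(133, 297):
297 = 2×133 + 31
133 = 4×31 + 9
31 = 3×9 + 4
9 = 2×4 + 1
4 = 4×1 + 0
gcd = 1, so a unique solution mod 297 exists.
Back-substitute for the Bézout coefficients:
1 = 9 − 2·4
1 = −2·31 + 7·9
1 = 7·133 − 30·31
1 = −30·297 + 67·133
So 133·(67) ≡ 1 (mod 297), giving 133⁻¹ ≡ 67.
x ≡ 133⁻¹·246 ≡ 67·246 ≡ 147 (mod 297).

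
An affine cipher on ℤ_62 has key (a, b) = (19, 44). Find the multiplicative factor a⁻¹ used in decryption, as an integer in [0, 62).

Extended Euclidean algorithm:
62 = 3×19 + 5
19 = 3×5 + 4
5 = 1×4 + 1
4 = 4×1 + 0
gcd = 1, so the inverse exists. Back-substitute:
1 = 5 − 4
1 = −19 + 4·5
1 = 4·62 − 13·19
Thus 19·(-13) ≡ 1 (mod 62); reducing, -13 mod 62 = 49.

49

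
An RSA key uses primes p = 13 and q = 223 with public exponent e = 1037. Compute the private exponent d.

149

φ(n) = (p−1)(q−1) = 12·222 = 2664.
Need d with 1037·d ≡ 1 (mod 2664). Apply the extended Euclidean algorithm:
2664 = 2×1037 + 590
1037 = 1×590 + 447
590 = 1×447 + 143
447 = 3×143 + 18
143 = 7×18 + 17
18 = 1×17 + 1
17 = 17×1 + 0
Back-substitute:
1 = 18 − 17
1 = −143 + 8·18
1 = 8·447 − 25·143
1 = −25·590 + 33·447
1 = 33·1037 − 58·590
1 = −58·2664 + 149·1037
So 1037·149 ≡ 1 (mod 2664), hence d = 149.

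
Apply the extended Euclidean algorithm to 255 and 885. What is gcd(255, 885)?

15

Repeated division:
885 = 3*255 + 120
255 = 2*120 + 15
120 = 8*15 + 0
gcd(255, 885) = 15.
Back-substituting:
15 = 255 − 2·120
15 = −2·885 + 7·255
So 15 = (-2)·885 + (7)·255.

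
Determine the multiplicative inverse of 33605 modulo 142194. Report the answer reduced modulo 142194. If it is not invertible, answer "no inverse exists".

Compute gcd(33605, 142194):
142194 = 4·33605 + 7774
33605 = 4·7774 + 2509
7774 = 3·2509 + 247
2509 = 10·247 + 39
247 = 6·39 + 13
39 = 3·13 + 0
Since gcd = 13 > 1, 33605 is not a unit mod 142194.

no inverse exists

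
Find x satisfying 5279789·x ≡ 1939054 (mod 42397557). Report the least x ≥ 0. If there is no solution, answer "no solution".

15772289

First find gcd(5279789, 42397557):
42397557 = 8*5279789 + 159245
5279789 = 33*159245 + 24704
159245 = 6*24704 + 11021
24704 = 2*11021 + 2662
11021 = 4*2662 + 373
2662 = 7*373 + 51
373 = 7*51 + 16
51 = 3*16 + 3
16 = 5*3 + 1
3 = 3*1 + 0
gcd = 1, so a unique solution mod 42397557 exists.
Back-substitute for the Bézout coefficients:
1 = 16 − 5·3
1 = −5·51 + 16·16
1 = 16·373 − 117·51
1 = −117·2662 + 835·373
1 = 835·11021 − 3457·2662
1 = −3457·24704 + 7749·11021
1 = 7749·159245 − 49951·24704
1 = −49951·5279789 + 1656132·159245
1 = 1656132·42397557 − 13299007·5279789
So 5279789·(-13299007) ≡ 1 (mod 42397557), giving 5279789⁻¹ ≡ 29098550.
x ≡ 5279789⁻¹·1939054 ≡ 29098550·1939054 ≡ 15772289 (mod 42397557).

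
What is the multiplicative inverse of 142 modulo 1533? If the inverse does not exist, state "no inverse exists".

gcd(1533, 142) by repeated division:
1533 = 10×142 + 113
142 = 1×113 + 29
113 = 3×29 + 26
29 = 1×26 + 3
26 = 8×3 + 2
3 = 1×2 + 1
2 = 2×1 + 0
The gcd is 1. Working backward:
1 = 3 − 2
1 = −26 + 9·3
1 = 9·29 − 10·26
1 = −10·113 + 39·29
1 = 39·142 − 49·113
1 = −49·1533 + 529·142
So 142·529 ≡ 1 (mod 1533).

529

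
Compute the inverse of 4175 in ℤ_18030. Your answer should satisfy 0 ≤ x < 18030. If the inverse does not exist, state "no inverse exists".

Compute gcd(4175, 18030):
18030 = 4·4175 + 1330
4175 = 3·1330 + 185
1330 = 7·185 + 35
185 = 5·35 + 10
35 = 3·10 + 5
10 = 2·5 + 0
The gcd is 5, not 1, hence no inverse exists.

no inverse exists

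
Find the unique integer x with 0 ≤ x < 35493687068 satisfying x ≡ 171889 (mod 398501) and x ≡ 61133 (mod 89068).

Write x = 171889 + 398501·k. Then 398501·k ≡ 61133 − 171889 ≡ 67380 (mod 89068).
Need 398501⁻¹ mod 89068. Extended Euclid on (89068, 42229):
89068 = 2·42229 + 4610
42229 = 9·4610 + 739
4610 = 6·739 + 176
739 = 4·176 + 35
176 = 5·35 + 1
35 = 35·1 + 0
Back-substitute:
1 = 176 − 5·35
1 = −5·739 + 21·176
1 = 21·4610 − 131·739
1 = −131·42229 + 1200·4610
1 = 1200·89068 − 2531·42229
398501⁻¹ ≡ 86537 (mod 89068), so k ≡ 86537·67380 ≡ 26440 (mod 89068).
x = 171889 + 398501·26440 = 10536538329.

10536538329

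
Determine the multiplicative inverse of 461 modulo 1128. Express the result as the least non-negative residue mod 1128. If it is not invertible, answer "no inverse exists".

Apply the Euclidean algorithm to 1128 and 461:
1128 = 2×461 + 206
461 = 2×206 + 49
206 = 4×49 + 10
49 = 4×10 + 9
10 = 1×9 + 1
9 = 9×1 + 0
The gcd is 1. Working backward:
1 = 10 − 9
1 = −49 + 5·10
1 = 5·206 − 21·49
1 = −21·461 + 47·206
1 = 47·1128 − 115·461
Hence 461⁻¹ ≡ -115 ≡ 1013 (mod 1128).

1013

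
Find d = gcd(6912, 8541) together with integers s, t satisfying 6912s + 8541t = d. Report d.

9

Apply Euclid's algorithm to 8541 and 6912:
8541 = 1·6912 + 1629
6912 = 4·1629 + 396
1629 = 4·396 + 45
396 = 8·45 + 36
45 = 1·36 + 9
36 = 4·9 + 0
gcd(6912, 8541) = 9.
Working backward:
9 = 45 − 36
9 = −396 + 9·45
9 = 9·1629 − 37·396
9 = −37·6912 + 157·1629
9 = 157·8541 − 194·6912
So 9 = (157)·8541 + (-194)·6912.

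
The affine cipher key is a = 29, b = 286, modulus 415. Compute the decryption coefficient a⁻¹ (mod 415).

229

gcd(415, 29) by repeated division:
415 = 14*29 + 9
29 = 3*9 + 2
9 = 4*2 + 1
2 = 2*1 + 0
gcd = 1, so the inverse exists. Back-substitute:
1 = 9 − 4·2
1 = −4·29 + 13·9
1 = 13·415 − 186·29
Thus 29·(-186) ≡ 1 (mod 415); reducing, -186 mod 415 = 229.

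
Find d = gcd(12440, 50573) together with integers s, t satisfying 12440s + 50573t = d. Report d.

Apply Euclid's algorithm to 50573 and 12440:
50573 = 4*12440 + 813
12440 = 15*813 + 245
813 = 3*245 + 78
245 = 3*78 + 11
78 = 7*11 + 1
11 = 11*1 + 0
gcd(12440, 50573) = 1.
Working backward:
1 = 78 − 7·11
1 = −7·245 + 22·78
1 = 22·813 − 73·245
1 = −73·12440 + 1117·813
1 = 1117·50573 − 4541·12440
So 1 = (1117)·50573 + (-4541)·12440.

1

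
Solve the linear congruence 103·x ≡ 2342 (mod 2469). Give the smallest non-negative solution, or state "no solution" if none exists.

2276

First find gcd(103, 2469):
2469 = 23·103 + 100
103 = 1·100 + 3
100 = 33·3 + 1
3 = 3·1 + 0
gcd = 1, so a unique solution mod 2469 exists.
Back-substitute for the Bézout coefficients:
1 = 100 − 33·3
1 = −33·103 + 34·100
1 = 34·2469 − 815·103
So 103·(-815) ≡ 1 (mod 2469), giving 103⁻¹ ≡ 1654.
x ≡ 103⁻¹·2342 ≡ 1654·2342 ≡ 2276 (mod 2469).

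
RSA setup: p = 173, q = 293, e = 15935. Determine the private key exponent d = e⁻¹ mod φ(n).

7599

φ(n) = (p−1)(q−1) = 172·292 = 50224.
Need d with 15935·d ≡ 1 (mod 50224). Apply the extended Euclidean algorithm:
50224 = 3·15935 + 2419
15935 = 6·2419 + 1421
2419 = 1·1421 + 998
1421 = 1·998 + 423
998 = 2·423 + 152
423 = 2·152 + 119
152 = 1·119 + 33
119 = 3·33 + 20
33 = 1·20 + 13
20 = 1·13 + 7
13 = 1·7 + 6
7 = 1·6 + 1
6 = 6·1 + 0
Back-substitute:
1 = 7 − 6
1 = −13 + 2·7
1 = 2·20 − 3·13
1 = −3·33 + 5·20
1 = 5·119 − 18·33
1 = −18·152 + 23·119
1 = 23·423 − 64·152
1 = −64·998 + 151·423
1 = 151·1421 − 215·998
1 = −215·2419 + 366·1421
1 = 366·15935 − 2411·2419
1 = −2411·50224 + 7599·15935
So 15935·7599 ≡ 1 (mod 50224), hence d = 7599.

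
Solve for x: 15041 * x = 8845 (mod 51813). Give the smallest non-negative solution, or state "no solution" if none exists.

First find gcd(15041, 51813):
51813 = 3·15041 + 6690
15041 = 2·6690 + 1661
6690 = 4·1661 + 46
1661 = 36·46 + 5
46 = 9·5 + 1
5 = 5·1 + 0
gcd = 1, so a unique solution mod 51813 exists.
Back-substitute for the Bézout coefficients:
1 = 46 − 9·5
1 = −9·1661 + 325·46
1 = 325·6690 − 1309·1661
1 = −1309·15041 + 2943·6690
1 = 2943·51813 − 10138·15041
So 15041·(-10138) ≡ 1 (mod 51813), giving 15041⁻¹ ≡ 41675.
x ≡ 15041⁻¹·8845 ≡ 41675·8845 ≡ 17693 (mod 51813).

17693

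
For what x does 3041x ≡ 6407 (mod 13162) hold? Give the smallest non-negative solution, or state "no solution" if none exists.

7373

First find gcd(3041, 13162):
13162 = 4·3041 + 998
3041 = 3·998 + 47
998 = 21·47 + 11
47 = 4·11 + 3
11 = 3·3 + 2
3 = 1·2 + 1
2 = 2·1 + 0
gcd = 1, so a unique solution mod 13162 exists.
Back-substitute for the Bézout coefficients:
1 = 3 − 2
1 = −11 + 4·3
1 = 4·47 − 17·11
1 = −17·998 + 361·47
1 = 361·3041 − 1100·998
1 = −1100·13162 + 4761·3041
So 3041·(4761) ≡ 1 (mod 13162), giving 3041⁻¹ ≡ 4761.
x ≡ 3041⁻¹·6407 ≡ 4761·6407 ≡ 7373 (mod 13162).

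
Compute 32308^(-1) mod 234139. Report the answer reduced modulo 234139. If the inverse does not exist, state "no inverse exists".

75348

gcd(234139, 32308) by repeated division:
234139 = 7×32308 + 7983
32308 = 4×7983 + 376
7983 = 21×376 + 87
376 = 4×87 + 28
87 = 3×28 + 3
28 = 9×3 + 1
3 = 3×1 + 0
The gcd is 1. Working backward:
1 = 28 − 9·3
1 = −9·87 + 28·28
1 = 28·376 − 121·87
1 = −121·7983 + 2569·376
1 = 2569·32308 − 10397·7983
1 = −10397·234139 + 75348·32308
So 32308·75348 ≡ 1 (mod 234139).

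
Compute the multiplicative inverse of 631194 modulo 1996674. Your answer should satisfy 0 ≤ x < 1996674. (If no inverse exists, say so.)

Compute gcd(631194, 1996674):
1996674 = 3·631194 + 103092
631194 = 6·103092 + 12642
103092 = 8·12642 + 1956
12642 = 6·1956 + 906
1956 = 2·906 + 144
906 = 6·144 + 42
144 = 3·42 + 18
42 = 2·18 + 6
18 = 3·6 + 0
Since gcd = 6 > 1, 631194 is not a unit mod 1996674.

no inverse exists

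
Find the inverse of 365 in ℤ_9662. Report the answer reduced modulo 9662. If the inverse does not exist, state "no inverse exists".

Extended Euclidean algorithm:
9662 = 26·365 + 172
365 = 2·172 + 21
172 = 8·21 + 4
21 = 5·4 + 1
4 = 4·1 + 0
The gcd is 1. Working backward:
1 = 21 − 5·4
1 = −5·172 + 41·21
1 = 41·365 − 87·172
1 = −87·9662 + 2303·365
So 365·2303 ≡ 1 (mod 9662).

2303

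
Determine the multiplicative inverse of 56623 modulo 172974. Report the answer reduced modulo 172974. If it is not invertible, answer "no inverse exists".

37993

Run Euclid on (172974, 56623):
172974 = 3×56623 + 3105
56623 = 18×3105 + 733
3105 = 4×733 + 173
733 = 4×173 + 41
173 = 4×41 + 9
41 = 4×9 + 5
9 = 1×5 + 4
5 = 1×4 + 1
4 = 4×1 + 0
gcd = 1, so the inverse exists. Back-substitute:
1 = 5 − 4
1 = −9 + 2·5
1 = 2·41 − 9·9
1 = −9·173 + 38·41
1 = 38·733 − 161·173
1 = −161·3105 + 682·733
1 = 682·56623 − 12437·3105
1 = −12437·172974 + 37993·56623
So 56623·37993 ≡ 1 (mod 172974).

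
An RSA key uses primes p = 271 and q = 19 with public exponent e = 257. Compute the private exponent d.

3593

φ(n) = (p−1)(q−1) = 270·18 = 4860.
Need d with 257·d ≡ 1 (mod 4860). Apply the extended Euclidean algorithm:
4860 = 18×257 + 234
257 = 1×234 + 23
234 = 10×23 + 4
23 = 5×4 + 3
4 = 1×3 + 1
3 = 3×1 + 0
Back-substitute:
1 = 4 − 3
1 = −23 + 6·4
1 = 6·234 − 61·23
1 = −61·257 + 67·234
1 = 67·4860 − 1267·257
So 257·(-1267) ≡ 1 (mod 4860), hence d ≡ -1267 ≡ 3593 (mod 4860).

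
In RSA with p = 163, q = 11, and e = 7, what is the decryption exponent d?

463

φ(n) = (p−1)(q−1) = 162·10 = 1620.
Need d with 7·d ≡ 1 (mod 1620). Apply the extended Euclidean algorithm:
1620 = 231×7 + 3
7 = 2×3 + 1
3 = 3×1 + 0
Back-substitute:
1 = 7 − 2·3
1 = −2·1620 + 463·7
So 7·463 ≡ 1 (mod 1620), hence d = 463.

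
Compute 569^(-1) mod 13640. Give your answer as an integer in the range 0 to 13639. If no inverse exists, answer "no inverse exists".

Extended Euclidean algorithm:
13640 = 23×569 + 553
569 = 1×553 + 16
553 = 34×16 + 9
16 = 1×9 + 7
9 = 1×7 + 2
7 = 3×2 + 1
2 = 2×1 + 0
The gcd is 1. Working backward:
1 = 7 − 3·2
1 = −3·9 + 4·7
1 = 4·16 − 7·9
1 = −7·553 + 242·16
1 = 242·569 − 249·553
1 = −249·13640 + 5969·569
So 569·5969 ≡ 1 (mod 13640).

5969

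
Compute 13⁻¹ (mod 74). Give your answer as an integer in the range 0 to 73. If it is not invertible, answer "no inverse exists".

Run Euclid on (74, 13):
74 = 5×13 + 9
13 = 1×9 + 4
9 = 2×4 + 1
4 = 4×1 + 0
gcd = 1, so the inverse exists. Back-substitute:
1 = 9 − 2·4
1 = −2·13 + 3·9
1 = 3·74 − 17·13
So 13·(-17) ≡ 1 (mod 74), and -17 ≡ 57 (mod 74).

57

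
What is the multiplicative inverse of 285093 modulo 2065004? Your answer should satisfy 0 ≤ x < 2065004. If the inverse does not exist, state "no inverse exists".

1779221

Apply the Euclidean algorithm to 2065004 and 285093:
2065004 = 7×285093 + 69353
285093 = 4×69353 + 7681
69353 = 9×7681 + 224
7681 = 34×224 + 65
224 = 3×65 + 29
65 = 2×29 + 7
29 = 4×7 + 1
7 = 7×1 + 0
gcd = 1, so the inverse exists. Back-substitute:
1 = 29 − 4·7
1 = −4·65 + 9·29
1 = 9·224 − 31·65
1 = −31·7681 + 1063·224
1 = 1063·69353 − 9598·7681
1 = −9598·285093 + 39455·69353
1 = 39455·2065004 − 285783·285093
Thus 285093·(-285783) ≡ 1 (mod 2065004); reducing, -285783 mod 2065004 = 1779221.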